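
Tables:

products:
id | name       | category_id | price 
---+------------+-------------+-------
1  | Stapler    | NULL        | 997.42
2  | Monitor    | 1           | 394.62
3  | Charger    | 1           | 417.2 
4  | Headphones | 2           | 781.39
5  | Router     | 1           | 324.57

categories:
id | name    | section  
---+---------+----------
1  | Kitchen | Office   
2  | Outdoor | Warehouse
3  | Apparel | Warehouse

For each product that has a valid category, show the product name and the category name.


INNER JOIN keeps only products rows whose category_id matches an id in categories. Walk through each product:
  - product 1 (Stapler): category_id=NULL, no match -> dropped
  - product 2 (Monitor): category_id=1 -> matches Kitchen
  - product 3 (Charger): category_id=1 -> matches Kitchen
  - product 4 (Headphones): category_id=2 -> matches Outdoor
  - product 5 (Router): category_id=1 -> matches Kitchen
So 1 of 5 rows is dropped.

SQL:
SELECT a.name, b.name AS category
FROM products a
INNER JOIN categories b ON a.category_id = b.id

Result:
name       | category
-----------+---------
Monitor    | Kitchen 
Charger    | Kitchen 
Headphones | Outdoor 
Router     | Kitchen 


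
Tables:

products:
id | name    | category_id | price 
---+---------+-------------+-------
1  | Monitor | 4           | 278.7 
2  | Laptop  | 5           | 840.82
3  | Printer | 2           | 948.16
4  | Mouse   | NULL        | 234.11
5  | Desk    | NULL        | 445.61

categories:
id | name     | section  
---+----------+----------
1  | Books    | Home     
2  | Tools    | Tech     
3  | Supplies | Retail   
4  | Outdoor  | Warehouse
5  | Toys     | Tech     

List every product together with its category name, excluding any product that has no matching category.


INNER JOIN keeps only products rows whose category_id matches an id in categories. Walk through each product:
  - product 1 (Monitor): category_id=4 -> matches Outdoor
  - product 2 (Laptop): category_id=5 -> matches Toys
  - product 3 (Printer): category_id=2 -> matches Tools
  - product 4 (Mouse): category_id=NULL, no match -> dropped
  - product 5 (Desk): category_id=NULL, no match -> dropped
So 2 of 5 rows are dropped.

SQL:
SELECT a.name, b.name AS category
FROM products a
INNER JOIN categories b ON a.category_id = b.id

Result:
name    | category
--------+---------
Monitor | Outdoor 
Laptop  | Toys    
Printer | Tools   


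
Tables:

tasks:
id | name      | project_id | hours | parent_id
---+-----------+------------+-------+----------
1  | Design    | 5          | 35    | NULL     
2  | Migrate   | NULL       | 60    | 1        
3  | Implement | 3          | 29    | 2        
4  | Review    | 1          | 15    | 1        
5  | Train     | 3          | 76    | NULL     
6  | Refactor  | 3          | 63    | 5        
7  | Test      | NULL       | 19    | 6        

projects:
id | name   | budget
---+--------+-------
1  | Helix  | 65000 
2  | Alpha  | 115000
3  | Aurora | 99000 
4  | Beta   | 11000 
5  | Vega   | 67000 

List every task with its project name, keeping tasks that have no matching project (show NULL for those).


LEFT JOIN keeps every row from tasks (the left table); where project_id has no match in projects, the project columns become NULL. Walk through each task:
  - task 1 (Design): project_id=5 -> matches Vega
  - task 2 (Migrate): project_id=NULL, no match -> kept with NULL
  - task 3 (Implement): project_id=3 -> matches Aurora
  - task 4 (Review): project_id=1 -> matches Helix
  - task 5 (Train): project_id=3 -> matches Aurora
  - task 6 (Refactor): project_id=3 -> matches Aurora
  - task 7 (Test): project_id=NULL, no match -> kept with NULL
All 7 rows appear; 2 have NULL project.

SQL:
SELECT a.name, b.name AS project
FROM tasks a
LEFT JOIN projects b ON a.project_id = b.id

Result:
name      | project
----------+--------
Design    | Vega   
Migrate   | NULL   
Implement | Aurora 
Review    | Helix  
Train     | Aurora 
Refactor  | Aurora 
Test      | NULL   


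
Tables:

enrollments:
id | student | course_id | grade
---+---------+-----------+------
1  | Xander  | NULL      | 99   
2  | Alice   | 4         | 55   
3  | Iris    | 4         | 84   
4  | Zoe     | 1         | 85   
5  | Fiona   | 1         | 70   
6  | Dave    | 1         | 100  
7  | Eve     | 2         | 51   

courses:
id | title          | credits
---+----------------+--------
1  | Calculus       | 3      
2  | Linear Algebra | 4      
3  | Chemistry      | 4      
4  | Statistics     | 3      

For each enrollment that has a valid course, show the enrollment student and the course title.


INNER JOIN keeps only enrollments rows whose course_id matches an id in courses. Walk through each enrollment:
  - enrollment 1 (Xander): course_id=NULL, no match -> dropped
  - enrollment 2 (Alice): course_id=4 -> matches Statistics
  - enrollment 3 (Iris): course_id=4 -> matches Statistics
  - enrollment 4 (Zoe): course_id=1 -> matches Calculus
  - enrollment 5 (Fiona): course_id=1 -> matches Calculus
  - enrollment 6 (Dave): course_id=1 -> matches Calculus
  - enrollment 7 (Eve): course_id=2 -> matches Linear Algebra
So 1 of 7 rows is dropped.

SQL:
SELECT a.student, b.title AS course
FROM enrollments a
INNER JOIN courses b ON a.course_id = b.id

Result:
student | course        
--------+---------------
Alice   | Statistics    
Iris    | Statistics    
Zoe     | Calculus      
Fiona   | Calculus      
Dave    | Calculus      
Eve     | Linear Algebra


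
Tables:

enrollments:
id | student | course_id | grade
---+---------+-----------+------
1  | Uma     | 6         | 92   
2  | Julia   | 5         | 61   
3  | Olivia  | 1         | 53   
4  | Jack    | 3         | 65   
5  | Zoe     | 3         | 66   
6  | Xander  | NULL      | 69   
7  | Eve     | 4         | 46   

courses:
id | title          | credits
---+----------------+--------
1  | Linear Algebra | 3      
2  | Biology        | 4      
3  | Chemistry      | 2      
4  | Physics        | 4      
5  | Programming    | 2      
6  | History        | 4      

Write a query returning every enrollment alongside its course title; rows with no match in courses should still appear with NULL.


LEFT JOIN keeps every row from enrollments (the left table); where course_id has no match in courses, the course columns become NULL. Walk through each enrollment:
  - enrollment 1 (Uma): course_id=6 -> matches History
  - enrollment 2 (Julia): course_id=5 -> matches Programming
  - enrollment 3 (Olivia): course_id=1 -> matches Linear Algebra
  - enrollment 4 (Jack): course_id=3 -> matches Chemistry
  - enrollment 5 (Zoe): course_id=3 -> matches Chemistry
  - enrollment 6 (Xander): course_id=NULL, no match -> kept with NULL
  - enrollment 7 (Eve): course_id=4 -> matches Physics
All 7 rows appear; 1 has NULL course.

SQL:
SELECT a.student, b.title AS course
FROM enrollments a
LEFT JOIN courses b ON a.course_id = b.id

Result:
student | course        
--------+---------------
Uma     | History       
Julia   | Programming   
Olivia  | Linear Algebra
Jack    | Chemistry     
Zoe     | Chemistry     
Xander  | NULL          
Eve     | Physics       


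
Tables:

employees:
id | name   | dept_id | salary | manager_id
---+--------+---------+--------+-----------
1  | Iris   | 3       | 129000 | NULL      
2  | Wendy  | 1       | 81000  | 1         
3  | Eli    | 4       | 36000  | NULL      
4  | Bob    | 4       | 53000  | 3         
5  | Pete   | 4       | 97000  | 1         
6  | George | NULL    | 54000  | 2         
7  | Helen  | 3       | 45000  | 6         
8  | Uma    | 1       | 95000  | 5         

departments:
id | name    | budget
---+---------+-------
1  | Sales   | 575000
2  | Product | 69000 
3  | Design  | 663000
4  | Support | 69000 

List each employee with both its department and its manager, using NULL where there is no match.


Two LEFT JOINs from the same base table employees: one to departments via dept_id, one to employees itself via manager_id. Both are LEFT so every employee is preserved.
Match against departments:
  - employee 1 (Iris): dept_id=3 -> matches Design
  - employee 2 (Wendy): dept_id=1 -> matches Sales
  - employee 3 (Eli): dept_id=4 -> matches Support
  - employee 4 (Bob): dept_id=4 -> matches Support
  - employee 5 (Pete): dept_id=4 -> matches Support
  - employee 6 (George): dept_id=NULL, no match -> kept with NULL
  - employee 7 (Helen): dept_id=3 -> matches Design
  - employee 8 (Uma): dept_id=1 -> matches Sales
Match against employees (self):
  - employee 1 (Iris): manager_id=NULL -> NULL
  - employee 2 (Wendy): manager_id=1 -> Iris
  - employee 3 (Eli): manager_id=NULL -> NULL
  - employee 4 (Bob): manager_id=3 -> Eli
  - employee 5 (Pete): manager_id=1 -> Iris
  - employee 6 (George): manager_id=2 -> Wendy
  - employee 7 (Helen): manager_id=6 -> George
  - employee 8 (Uma): manager_id=5 -> Pete

SQL:
SELECT a.name, b.name AS department, c.name AS manager
FROM employees a
LEFT JOIN departments b ON a.dept_id = b.id
LEFT JOIN employees c ON a.manager_id = c.id

Result:
name   | department | manager
-------+------------+--------
Iris   | Design     | NULL   
Wendy  | Sales      | Iris   
Eli    | Support    | NULL   
Bob    | Support    | Eli    
Pete   | Support    | Iris   
George | NULL       | Wendy  
Helen  | Design     | George 
Uma    | Sales      | Pete   


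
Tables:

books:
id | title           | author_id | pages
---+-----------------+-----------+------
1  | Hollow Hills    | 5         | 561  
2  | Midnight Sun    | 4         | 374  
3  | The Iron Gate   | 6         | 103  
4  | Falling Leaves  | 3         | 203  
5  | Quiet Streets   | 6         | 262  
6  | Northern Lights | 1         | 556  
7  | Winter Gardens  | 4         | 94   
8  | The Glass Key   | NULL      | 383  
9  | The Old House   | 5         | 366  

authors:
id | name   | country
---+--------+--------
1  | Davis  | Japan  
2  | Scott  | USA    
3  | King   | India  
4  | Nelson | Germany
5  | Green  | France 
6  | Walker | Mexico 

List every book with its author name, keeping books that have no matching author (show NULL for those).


LEFT JOIN keeps every row from books (the left table); where author_id has no match in authors, the author columns become NULL. Walk through each book:
  - book 1 (Hollow Hills): author_id=5 -> matches Green
  - book 2 (Midnight Sun): author_id=4 -> matches Nelson
  - book 3 (The Iron Gate): author_id=6 -> matches Walker
  - book 4 (Falling Leaves): author_id=3 -> matches King
  - book 5 (Quiet Streets): author_id=6 -> matches Walker
  - book 6 (Northern Lights): author_id=1 -> matches Davis
  - book 7 (Winter Gardens): author_id=4 -> matches Nelson
  - book 8 (The Glass Key): author_id=NULL, no match -> kept with NULL
  - book 9 (The Old House): author_id=5 -> matches Green
All 9 rows appear; 1 has NULL author.

SQL:
SELECT a.title, b.name AS author
FROM books a
LEFT JOIN authors b ON a.author_id = b.id

Result:
title           | author
----------------+-------
Hollow Hills    | Green 
Midnight Sun    | Nelson
The Iron Gate   | Walker
Falling Leaves  | King  
Quiet Streets   | Walker
Northern Lights | Davis 
Winter Gardens  | Nelson
The Glass Key   | NULL  
The Old House   | Green 


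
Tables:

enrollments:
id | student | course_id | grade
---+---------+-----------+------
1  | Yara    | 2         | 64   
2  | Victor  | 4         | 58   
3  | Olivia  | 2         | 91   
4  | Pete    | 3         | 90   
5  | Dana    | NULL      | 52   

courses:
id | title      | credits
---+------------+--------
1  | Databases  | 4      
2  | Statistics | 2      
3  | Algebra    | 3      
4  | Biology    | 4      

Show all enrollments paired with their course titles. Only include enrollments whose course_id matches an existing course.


INNER JOIN keeps only enrollments rows whose course_id matches an id in courses. Walk through each enrollment:
  - enrollment 1 (Yara): course_id=2 -> matches Statistics
  - enrollment 2 (Victor): course_id=4 -> matches Biology
  - enrollment 3 (Olivia): course_id=2 -> matches Statistics
  - enrollment 4 (Pete): course_id=3 -> matches Algebra
  - enrollment 5 (Dana): course_id=NULL, no match -> dropped
So 1 of 5 rows is dropped.

SQL:
SELECT a.student, b.title AS course
FROM enrollments a
INNER JOIN courses b ON a.course_id = b.id

Result:
student | course    
--------+-----------
Yara    | Statistics
Victor  | Biology   
Olivia  | Statistics
Pete    | Algebra   


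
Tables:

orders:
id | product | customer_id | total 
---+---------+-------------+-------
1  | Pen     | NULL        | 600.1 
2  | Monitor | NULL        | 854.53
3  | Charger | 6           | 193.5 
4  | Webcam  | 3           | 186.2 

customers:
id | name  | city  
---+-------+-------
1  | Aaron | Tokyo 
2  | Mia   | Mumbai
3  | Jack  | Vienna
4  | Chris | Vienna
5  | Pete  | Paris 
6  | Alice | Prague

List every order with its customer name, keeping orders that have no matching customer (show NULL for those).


LEFT JOIN keeps every row from orders (the left table); where customer_id has no match in customers, the customer columns become NULL. Walk through each order:
  - order 1 (Pen): customer_id=NULL, no match -> kept with NULL
  - order 2 (Monitor): customer_id=NULL, no match -> kept with NULL
  - order 3 (Charger): customer_id=6 -> matches Alice
  - order 4 (Webcam): customer_id=3 -> matches Jack
All 4 rows appear; 2 have NULL customer.

SQL:
SELECT a.product, b.name AS customer
FROM orders a
LEFT JOIN customers b ON a.customer_id = b.id

Result:
product | customer
--------+---------
Pen     | NULL    
Monitor | NULL    
Charger | Alice   
Webcam  | Jack    


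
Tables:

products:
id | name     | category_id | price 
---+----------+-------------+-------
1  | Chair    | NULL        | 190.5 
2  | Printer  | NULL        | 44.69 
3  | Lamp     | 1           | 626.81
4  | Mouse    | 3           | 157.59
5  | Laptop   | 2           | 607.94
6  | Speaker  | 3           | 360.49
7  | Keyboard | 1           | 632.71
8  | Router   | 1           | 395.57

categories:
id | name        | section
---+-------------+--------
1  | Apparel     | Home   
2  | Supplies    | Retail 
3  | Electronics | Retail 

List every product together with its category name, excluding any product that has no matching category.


INNER JOIN keeps only products rows whose category_id matches an id in categories. Walk through each product:
  - product 1 (Chair): category_id=NULL, no match -> dropped
  - product 2 (Printer): category_id=NULL, no match -> dropped
  - product 3 (Lamp): category_id=1 -> matches Apparel
  - product 4 (Mouse): category_id=3 -> matches Electronics
  - product 5 (Laptop): category_id=2 -> matches Supplies
  - product 6 (Speaker): category_id=3 -> matches Electronics
  - product 7 (Keyboard): category_id=1 -> matches Apparel
  - product 8 (Router): category_id=1 -> matches Apparel
So 2 of 8 rows are dropped.

SQL:
SELECT a.name, b.name AS category
FROM products a
INNER JOIN categories b ON a.category_id = b.id

Result:
name     | category   
---------+------------
Lamp     | Apparel    
Mouse    | Electronics
Laptop   | Supplies   
Speaker  | Electronics
Keyboard | Apparel    
Router   | Apparel    


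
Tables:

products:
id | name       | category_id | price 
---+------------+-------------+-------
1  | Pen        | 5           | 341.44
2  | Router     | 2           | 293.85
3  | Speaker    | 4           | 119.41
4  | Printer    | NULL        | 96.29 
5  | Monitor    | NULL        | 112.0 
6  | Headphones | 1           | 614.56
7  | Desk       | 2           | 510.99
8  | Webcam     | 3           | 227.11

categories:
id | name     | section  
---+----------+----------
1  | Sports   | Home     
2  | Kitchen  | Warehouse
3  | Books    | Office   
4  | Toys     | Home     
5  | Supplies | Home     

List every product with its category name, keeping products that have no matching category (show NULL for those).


LEFT JOIN keeps every row from products (the left table); where category_id has no match in categories, the category columns become NULL. Walk through each product:
  - product 1 (Pen): category_id=5 -> matches Supplies
  - product 2 (Router): category_id=2 -> matches Kitchen
  - product 3 (Speaker): category_id=4 -> matches Toys
  - product 4 (Printer): category_id=NULL, no match -> kept with NULL
  - product 5 (Monitor): category_id=NULL, no match -> kept with NULL
  - product 6 (Headphones): category_id=1 -> matches Sports
  - product 7 (Desk): category_id=2 -> matches Kitchen
  - product 8 (Webcam): category_id=3 -> matches Books
All 8 rows appear; 2 have NULL category.

SQL:
SELECT a.name, b.name AS category
FROM products a
LEFT JOIN categories b ON a.category_id = b.id

Result:
name       | category
-----------+---------
Pen        | Supplies
Router     | Kitchen 
Speaker    | Toys    
Printer    | NULL    
Monitor    | NULL    
Headphones | Sports  
Desk       | Kitchen 
Webcam     | Books   


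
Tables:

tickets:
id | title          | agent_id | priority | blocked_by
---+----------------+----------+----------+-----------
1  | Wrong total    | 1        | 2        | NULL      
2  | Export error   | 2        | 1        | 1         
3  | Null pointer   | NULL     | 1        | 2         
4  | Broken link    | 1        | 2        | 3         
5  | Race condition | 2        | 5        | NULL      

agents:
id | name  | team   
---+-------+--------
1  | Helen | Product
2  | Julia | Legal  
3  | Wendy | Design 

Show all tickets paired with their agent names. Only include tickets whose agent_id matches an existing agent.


INNER JOIN keeps only tickets rows whose agent_id matches an id in agents. Walk through each ticket:
  - ticket 1 (Wrong total): agent_id=1 -> matches Helen
  - ticket 2 (Export error): agent_id=2 -> matches Julia
  - ticket 3 (Null pointer): agent_id=NULL, no match -> dropped
  - ticket 4 (Broken link): agent_id=1 -> matches Helen
  - ticket 5 (Race condition): agent_id=2 -> matches Julia
So 1 of 5 rows is dropped.

SQL:
SELECT a.title, b.name AS agent
FROM tickets a
INNER JOIN agents b ON a.agent_id = b.id

Result:
title          | agent
---------------+------
Wrong total    | Helen
Export error   | Julia
Broken link    | Helen
Race condition | Julia


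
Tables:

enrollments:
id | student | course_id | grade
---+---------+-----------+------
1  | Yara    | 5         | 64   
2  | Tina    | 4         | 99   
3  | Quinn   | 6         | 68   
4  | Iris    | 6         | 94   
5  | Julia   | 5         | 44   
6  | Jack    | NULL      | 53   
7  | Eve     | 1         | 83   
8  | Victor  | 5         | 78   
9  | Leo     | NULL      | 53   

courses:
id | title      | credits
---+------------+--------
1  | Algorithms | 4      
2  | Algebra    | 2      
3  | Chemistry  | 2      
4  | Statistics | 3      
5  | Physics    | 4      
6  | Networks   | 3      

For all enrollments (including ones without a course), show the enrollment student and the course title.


LEFT JOIN keeps every row from enrollments (the left table); where course_id has no match in courses, the course columns become NULL. Walk through each enrollment:
  - enrollment 1 (Yara): course_id=5 -> matches Physics
  - enrollment 2 (Tina): course_id=4 -> matches Statistics
  - enrollment 3 (Quinn): course_id=6 -> matches Networks
  - enrollment 4 (Iris): course_id=6 -> matches Networks
  - enrollment 5 (Julia): course_id=5 -> matches Physics
  - enrollment 6 (Jack): course_id=NULL, no match -> kept with NULL
  - enrollment 7 (Eve): course_id=1 -> matches Algorithms
  - enrollment 8 (Victor): course_id=5 -> matches Physics
  - enrollment 9 (Leo): course_id=NULL, no match -> kept with NULL
All 9 rows appear; 2 have NULL course.

SQL:
SELECT a.student, b.title AS course
FROM enrollments a
LEFT JOIN courses b ON a.course_id = b.id

Result:
student | course    
--------+-----------
Yara    | Physics   
Tina    | Statistics
Quinn   | Networks  
Iris    | Networks  
Julia   | Physics   
Jack    | NULL      
Eve     | Algorithms
Victor  | Physics   
Leo     | NULL      


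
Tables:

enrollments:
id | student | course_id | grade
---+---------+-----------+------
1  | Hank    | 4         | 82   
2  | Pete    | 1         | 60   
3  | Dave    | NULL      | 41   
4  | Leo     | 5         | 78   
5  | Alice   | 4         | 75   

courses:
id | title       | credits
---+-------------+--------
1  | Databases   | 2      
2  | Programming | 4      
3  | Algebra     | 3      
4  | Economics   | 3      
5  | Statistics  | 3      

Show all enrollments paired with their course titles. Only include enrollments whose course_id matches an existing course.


INNER JOIN keeps only enrollments rows whose course_id matches an id in courses. Walk through each enrollment:
  - enrollment 1 (Hank): course_id=4 -> matches Economics
  - enrollment 2 (Pete): course_id=1 -> matches Databases
  - enrollment 3 (Dave): course_id=NULL, no match -> dropped
  - enrollment 4 (Leo): course_id=5 -> matches Statistics
  - enrollment 5 (Alice): course_id=4 -> matches Economics
So 1 of 5 rows is dropped.

SQL:
SELECT a.student, b.title AS course
FROM enrollments a
INNER JOIN courses b ON a.course_id = b.id

Result:
student | course    
--------+-----------
Hank    | Economics 
Pete    | Databases 
Leo     | Statistics
Alice   | Economics 


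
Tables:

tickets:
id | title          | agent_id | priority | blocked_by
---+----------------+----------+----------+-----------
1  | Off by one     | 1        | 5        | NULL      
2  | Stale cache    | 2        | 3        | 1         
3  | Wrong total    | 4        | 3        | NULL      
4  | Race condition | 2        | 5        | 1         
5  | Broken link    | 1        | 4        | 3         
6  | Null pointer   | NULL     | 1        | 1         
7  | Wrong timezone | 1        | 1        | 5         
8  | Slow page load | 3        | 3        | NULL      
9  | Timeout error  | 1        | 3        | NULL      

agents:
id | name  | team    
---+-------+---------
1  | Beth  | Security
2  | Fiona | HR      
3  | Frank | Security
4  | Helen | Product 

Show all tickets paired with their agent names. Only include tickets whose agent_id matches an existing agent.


INNER JOIN keeps only tickets rows whose agent_id matches an id in agents. Walk through each ticket:
  - ticket 1 (Off by one): agent_id=1 -> matches Beth
  - ticket 2 (Stale cache): agent_id=2 -> matches Fiona
  - ticket 3 (Wrong total): agent_id=4 -> matches Helen
  - ticket 4 (Race condition): agent_id=2 -> matches Fiona
  - ticket 5 (Broken link): agent_id=1 -> matches Beth
  - ticket 6 (Null pointer): agent_id=NULL, no match -> dropped
  - ticket 7 (Wrong timezone): agent_id=1 -> matches Beth
  - ticket 8 (Slow page load): agent_id=3 -> matches Frank
  - ticket 9 (Timeout error): agent_id=1 -> matches Beth
So 1 of 9 rows is dropped.

SQL:
SELECT a.title, b.name AS agent
FROM tickets a
INNER JOIN agents b ON a.agent_id = b.id

Result:
title          | agent
---------------+------
Off by one     | Beth 
Stale cache    | Fiona
Wrong total    | Helen
Race condition | Fiona
Broken link    | Beth 
Wrong timezone | Beth 
Slow page load | Frank
Timeout error  | Beth 


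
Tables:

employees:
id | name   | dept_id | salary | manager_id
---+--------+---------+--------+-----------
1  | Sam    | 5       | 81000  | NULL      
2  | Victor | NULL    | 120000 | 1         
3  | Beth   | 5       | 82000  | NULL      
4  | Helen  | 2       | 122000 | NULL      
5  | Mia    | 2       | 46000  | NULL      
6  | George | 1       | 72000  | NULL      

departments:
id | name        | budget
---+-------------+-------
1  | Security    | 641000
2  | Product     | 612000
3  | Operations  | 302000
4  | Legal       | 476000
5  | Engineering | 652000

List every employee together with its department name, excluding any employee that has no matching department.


INNER JOIN keeps only employees rows whose dept_id matches an id in departments. Walk through each employee:
  - employee 1 (Sam): dept_id=5 -> matches Engineering
  - employee 2 (Victor): dept_id=NULL, no match -> dropped
  - employee 3 (Beth): dept_id=5 -> matches Engineering
  - employee 4 (Helen): dept_id=2 -> matches Product
  - employee 5 (Mia): dept_id=2 -> matches Product
  - employee 6 (George): dept_id=1 -> matches Security
So 1 of 6 rows is dropped.

SQL:
SELECT a.name, b.name AS department
FROM employees a
INNER JOIN departments b ON a.dept_id = b.id

Result:
name   | department 
-------+------------
Sam    | Engineering
Beth   | Engineering
Helen  | Product    
Mia    | Product    
George | Security   


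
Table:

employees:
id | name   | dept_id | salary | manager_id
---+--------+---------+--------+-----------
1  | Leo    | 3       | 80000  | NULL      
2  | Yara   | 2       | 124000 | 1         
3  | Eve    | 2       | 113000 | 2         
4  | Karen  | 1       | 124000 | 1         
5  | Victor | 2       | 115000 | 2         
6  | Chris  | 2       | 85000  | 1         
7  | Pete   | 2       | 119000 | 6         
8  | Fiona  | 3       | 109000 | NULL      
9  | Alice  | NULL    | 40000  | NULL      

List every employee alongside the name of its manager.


This is a self-join: employees is joined to a second copy of itself, matching each row's manager_id to another row's id. Use LEFT JOIN so rows with manager_id=NULL are kept.
  - employee 1 (Leo): manager_id=NULL -> NULL
  - employee 2 (Yara): manager_id=1 -> Leo
  - employee 3 (Eve): manager_id=2 -> Yara
  - employee 4 (Karen): manager_id=1 -> Leo
  - employee 5 (Victor): manager_id=2 -> Yara
  - employee 6 (Chris): manager_id=1 -> Leo
  - employee 7 (Pete): manager_id=6 -> Chris
  - employee 8 (Fiona): manager_id=NULL -> NULL
  - employee 9 (Alice): manager_id=NULL -> NULL

SQL:
SELECT a.name AS item, b.name AS manager
FROM employees a
LEFT JOIN employees b ON a.manager_id = b.id

Result:
item   | manager
-------+--------
Leo    | NULL   
Yara   | Leo    
Eve    | Yara   
Karen  | Leo    
Victor | Yara   
Chris  | Leo    
Pete   | Chris  
Fiona  | NULL   
Alice  | NULL   


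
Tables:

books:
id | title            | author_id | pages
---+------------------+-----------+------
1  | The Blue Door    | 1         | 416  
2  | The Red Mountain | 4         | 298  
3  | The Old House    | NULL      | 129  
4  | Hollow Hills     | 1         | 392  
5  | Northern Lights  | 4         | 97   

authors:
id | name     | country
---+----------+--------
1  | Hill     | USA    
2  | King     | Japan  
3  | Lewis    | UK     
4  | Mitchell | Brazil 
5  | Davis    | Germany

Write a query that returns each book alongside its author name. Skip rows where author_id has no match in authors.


INNER JOIN keeps only books rows whose author_id matches an id in authors. Walk through each book:
  - book 1 (The Blue Door): author_id=1 -> matches Hill
  - book 2 (The Red Mountain): author_id=4 -> matches Mitchell
  - book 3 (The Old House): author_id=NULL, no match -> dropped
  - book 4 (Hollow Hills): author_id=1 -> matches Hill
  - book 5 (Northern Lights): author_id=4 -> matches Mitchell
So 1 of 5 rows is dropped.

SQL:
SELECT a.title, b.name AS author
FROM books a
INNER JOIN authors b ON a.author_id = b.id

Result:
title            | author  
-----------------+---------
The Blue Door    | Hill    
The Red Mountain | Mitchell
Hollow Hills     | Hill    
Northern Lights  | Mitchell


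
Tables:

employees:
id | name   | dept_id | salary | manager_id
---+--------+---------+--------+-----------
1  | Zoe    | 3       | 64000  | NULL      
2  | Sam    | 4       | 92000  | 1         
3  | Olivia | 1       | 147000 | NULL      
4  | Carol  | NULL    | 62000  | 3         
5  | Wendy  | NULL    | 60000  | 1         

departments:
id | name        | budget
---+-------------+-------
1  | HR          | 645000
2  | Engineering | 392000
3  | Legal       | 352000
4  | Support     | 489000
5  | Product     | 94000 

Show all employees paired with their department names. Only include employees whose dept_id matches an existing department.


INNER JOIN keeps only employees rows whose dept_id matches an id in departments. Walk through each employee:
  - employee 1 (Zoe): dept_id=3 -> matches Legal
  - employee 2 (Sam): dept_id=4 -> matches Support
  - employee 3 (Olivia): dept_id=1 -> matches HR
  - employee 4 (Carol): dept_id=NULL, no match -> dropped
  - employee 5 (Wendy): dept_id=NULL, no match -> dropped
So 2 of 5 rows are dropped.

SQL:
SELECT a.name, b.name AS department
FROM employees a
INNER JOIN departments b ON a.dept_id = b.id

Result:
name   | department
-------+-----------
Zoe    | Legal     
Sam    | Support   
Olivia | HR        


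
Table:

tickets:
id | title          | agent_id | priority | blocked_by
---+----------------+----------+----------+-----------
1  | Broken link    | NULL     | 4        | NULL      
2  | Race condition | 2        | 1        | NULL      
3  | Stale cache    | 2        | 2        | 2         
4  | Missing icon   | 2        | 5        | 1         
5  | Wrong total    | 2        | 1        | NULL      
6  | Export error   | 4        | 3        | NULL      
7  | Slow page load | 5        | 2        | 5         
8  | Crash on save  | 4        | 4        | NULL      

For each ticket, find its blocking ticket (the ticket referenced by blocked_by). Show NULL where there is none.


This is a self-join: tickets is joined to a second copy of itself, matching each row's blocked_by to another row's id. Use LEFT JOIN so rows with blocked_by=NULL are kept.
  - ticket 1 (Broken link): blocked_by=NULL -> NULL
  - ticket 2 (Race condition): blocked_by=NULL -> NULL
  - ticket 3 (Stale cache): blocked_by=2 -> Race condition
  - ticket 4 (Missing icon): blocked_by=1 -> Broken link
  - ticket 5 (Wrong total): blocked_by=NULL -> NULL
  - ticket 6 (Export error): blocked_by=NULL -> NULL
  - ticket 7 (Slow page load): blocked_by=5 -> Wrong total
  - ticket 8 (Crash on save): blocked_by=NULL -> NULL

SQL:
SELECT a.title AS item, b.title AS blocked_by
FROM tickets a
LEFT JOIN tickets b ON a.blocked_by = b.id

Result:
item           | blocked_by    
---------------+---------------
Broken link    | NULL          
Race condition | NULL          
Stale cache    | Race condition
Missing icon   | Broken link   
Wrong total    | NULL          
Export error   | NULL          
Slow page load | Wrong total   
Crash on save  | NULL          


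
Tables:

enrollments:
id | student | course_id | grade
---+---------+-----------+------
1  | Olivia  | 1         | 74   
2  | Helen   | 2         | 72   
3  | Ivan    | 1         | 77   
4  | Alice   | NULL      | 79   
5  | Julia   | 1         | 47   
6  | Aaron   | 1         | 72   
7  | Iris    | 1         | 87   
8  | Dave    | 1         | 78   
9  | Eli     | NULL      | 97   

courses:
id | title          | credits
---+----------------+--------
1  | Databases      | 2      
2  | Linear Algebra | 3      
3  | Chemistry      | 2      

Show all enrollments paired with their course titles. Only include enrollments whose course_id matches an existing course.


INNER JOIN keeps only enrollments rows whose course_id matches an id in courses. Walk through each enrollment:
  - enrollment 1 (Olivia): course_id=1 -> matches Databases
  - enrollment 2 (Helen): course_id=2 -> matches Linear Algebra
  - enrollment 3 (Ivan): course_id=1 -> matches Databases
  - enrollment 4 (Alice): course_id=NULL, no match -> dropped
  - enrollment 5 (Julia): course_id=1 -> matches Databases
  - enrollment 6 (Aaron): course_id=1 -> matches Databases
  - enrollment 7 (Iris): course_id=1 -> matches Databases
  - enrollment 8 (Dave): course_id=1 -> matches Databases
  - enrollment 9 (Eli): course_id=NULL, no match -> dropped
So 2 of 9 rows are dropped.

SQL:
SELECT a.student, b.title AS course
FROM enrollments a
INNER JOIN courses b ON a.course_id = b.id

Result:
student | course        
--------+---------------
Olivia  | Databases     
Helen   | Linear Algebra
Ivan    | Databases     
Julia   | Databases     
Aaron   | Databases     
Iris    | Databases     
Dave    | Databases     


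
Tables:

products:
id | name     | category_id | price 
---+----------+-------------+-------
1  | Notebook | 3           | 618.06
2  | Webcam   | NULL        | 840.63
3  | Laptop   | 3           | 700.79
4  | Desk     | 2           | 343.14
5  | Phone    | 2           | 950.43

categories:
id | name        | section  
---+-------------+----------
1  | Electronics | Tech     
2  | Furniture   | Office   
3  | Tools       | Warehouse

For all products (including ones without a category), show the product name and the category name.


LEFT JOIN keeps every row from products (the left table); where category_id has no match in categories, the category columns become NULL. Walk through each product:
  - product 1 (Notebook): category_id=3 -> matches Tools
  - product 2 (Webcam): category_id=NULL, no match -> kept with NULL
  - product 3 (Laptop): category_id=3 -> matches Tools
  - product 4 (Desk): category_id=2 -> matches Furniture
  - product 5 (Phone): category_id=2 -> matches Furniture
All 5 rows appear; 1 has NULL category.

SQL:
SELECT a.name, b.name AS category
FROM products a
LEFT JOIN categories b ON a.category_id = b.id

Result:
name     | category 
---------+----------
Notebook | Tools    
Webcam   | NULL     
Laptop   | Tools    
Desk     | Furniture
Phone    | Furniture


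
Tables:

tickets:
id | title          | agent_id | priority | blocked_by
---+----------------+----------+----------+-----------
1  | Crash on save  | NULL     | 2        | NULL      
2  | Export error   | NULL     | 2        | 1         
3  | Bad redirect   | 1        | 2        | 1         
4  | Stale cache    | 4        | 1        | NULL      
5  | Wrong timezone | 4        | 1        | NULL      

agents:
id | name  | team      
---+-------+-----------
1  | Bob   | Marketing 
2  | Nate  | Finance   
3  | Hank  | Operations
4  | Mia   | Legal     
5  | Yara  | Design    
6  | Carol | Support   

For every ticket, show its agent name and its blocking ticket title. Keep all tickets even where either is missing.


Two LEFT JOINs from the same base table tickets: one to agents via agent_id, one to tickets itself via blocked_by. Both are LEFT so every ticket is preserved.
Match against agents:
  - ticket 1 (Crash on save): agent_id=NULL, no match -> kept with NULL
  - ticket 2 (Export error): agent_id=NULL, no match -> kept with NULL
  - ticket 3 (Bad redirect): agent_id=1 -> matches Bob
  - ticket 4 (Stale cache): agent_id=4 -> matches Mia
  - ticket 5 (Wrong timezone): agent_id=4 -> matches Mia
Match against tickets (self):
  - ticket 1 (Crash on save): blocked_by=NULL -> NULL
  - ticket 2 (Export error): blocked_by=1 -> Crash on save
  - ticket 3 (Bad redirect): blocked_by=1 -> Crash on save
  - ticket 4 (Stale cache): blocked_by=NULL -> NULL
  - ticket 5 (Wrong timezone): blocked_by=NULL -> NULL

SQL:
SELECT a.title, b.name AS agent, c.title AS blocked_by
FROM tickets a
LEFT JOIN agents b ON a.agent_id = b.id
LEFT JOIN tickets c ON a.blocked_by = c.id

Result:
title          | agent | blocked_by   
---------------+-------+--------------
Crash on save  | NULL  | NULL         
Export error   | NULL  | Crash on save
Bad redirect   | Bob   | Crash on save
Stale cache    | Mia   | NULL         
Wrong timezone | Mia   | NULL         


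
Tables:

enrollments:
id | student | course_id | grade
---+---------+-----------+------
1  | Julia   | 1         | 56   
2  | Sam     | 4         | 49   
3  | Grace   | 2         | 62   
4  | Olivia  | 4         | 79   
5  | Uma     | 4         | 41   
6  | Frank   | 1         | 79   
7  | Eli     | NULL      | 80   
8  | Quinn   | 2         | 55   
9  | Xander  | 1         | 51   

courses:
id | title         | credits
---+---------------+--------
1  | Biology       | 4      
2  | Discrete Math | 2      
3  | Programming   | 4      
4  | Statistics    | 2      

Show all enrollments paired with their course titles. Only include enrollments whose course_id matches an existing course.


INNER JOIN keeps only enrollments rows whose course_id matches an id in courses. Walk through each enrollment:
  - enrollment 1 (Julia): course_id=1 -> matches Biology
  - enrollment 2 (Sam): course_id=4 -> matches Statistics
  - enrollment 3 (Grace): course_id=2 -> matches Discrete Math
  - enrollment 4 (Olivia): course_id=4 -> matches Statistics
  - enrollment 5 (Uma): course_id=4 -> matches Statistics
  - enrollment 6 (Frank): course_id=1 -> matches Biology
  - enrollment 7 (Eli): course_id=NULL, no match -> dropped
  - enrollment 8 (Quinn): course_id=2 -> matches Discrete Math
  - enrollment 9 (Xander): course_id=1 -> matches Biology
So 1 of 9 rows is dropped.

SQL:
SELECT a.student, b.title AS course
FROM enrollments a
INNER JOIN courses b ON a.course_id = b.id

Result:
student | course       
--------+--------------
Julia   | Biology      
Sam     | Statistics   
Grace   | Discrete Math
Olivia  | Statistics   
Uma     | Statistics   
Frank   | Biology      
Quinn   | Discrete Math
Xander  | Biology      


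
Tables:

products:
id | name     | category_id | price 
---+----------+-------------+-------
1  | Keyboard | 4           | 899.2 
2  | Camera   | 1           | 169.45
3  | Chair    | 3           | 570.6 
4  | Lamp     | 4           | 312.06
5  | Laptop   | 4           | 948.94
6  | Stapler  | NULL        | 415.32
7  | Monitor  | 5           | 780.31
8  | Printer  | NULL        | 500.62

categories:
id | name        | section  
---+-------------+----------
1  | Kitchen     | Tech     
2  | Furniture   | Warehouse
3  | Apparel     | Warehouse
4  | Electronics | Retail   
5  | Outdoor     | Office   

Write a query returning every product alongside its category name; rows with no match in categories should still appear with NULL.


LEFT JOIN keeps every row from products (the left table); where category_id has no match in categories, the category columns become NULL. Walk through each product:
  - product 1 (Keyboard): category_id=4 -> matches Electronics
  - product 2 (Camera): category_id=1 -> matches Kitchen
  - product 3 (Chair): category_id=3 -> matches Apparel
  - product 4 (Lamp): category_id=4 -> matches Electronics
  - product 5 (Laptop): category_id=4 -> matches Electronics
  - product 6 (Stapler): category_id=NULL, no match -> kept with NULL
  - product 7 (Monitor): category_id=5 -> matches Outdoor
  - product 8 (Printer): category_id=NULL, no match -> kept with NULL
All 8 rows appear; 2 have NULL category.

SQL:
SELECT a.name, b.name AS category
FROM products a
LEFT JOIN categories b ON a.category_id = b.id

Result:
name     | category   
---------+------------
Keyboard | Electronics
Camera   | Kitchen    
Chair    | Apparel    
Lamp     | Electronics
Laptop   | Electronics
Stapler  | NULL       
Monitor  | Outdoor    
Printer  | NULL       


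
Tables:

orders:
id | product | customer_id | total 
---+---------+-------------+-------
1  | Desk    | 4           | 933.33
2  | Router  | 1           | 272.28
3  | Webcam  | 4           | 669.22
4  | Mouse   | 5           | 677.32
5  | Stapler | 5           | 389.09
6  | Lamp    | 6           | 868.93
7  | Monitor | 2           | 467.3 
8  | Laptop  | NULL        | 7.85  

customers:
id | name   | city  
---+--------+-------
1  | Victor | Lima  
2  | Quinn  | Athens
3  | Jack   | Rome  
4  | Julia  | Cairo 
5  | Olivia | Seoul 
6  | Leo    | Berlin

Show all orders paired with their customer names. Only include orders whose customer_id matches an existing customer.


INNER JOIN keeps only orders rows whose customer_id matches an id in customers. Walk through each order:
  - order 1 (Desk): customer_id=4 -> matches Julia
  - order 2 (Router): customer_id=1 -> matches Victor
  - order 3 (Webcam): customer_id=4 -> matches Julia
  - order 4 (Mouse): customer_id=5 -> matches Olivia
  - order 5 (Stapler): customer_id=5 -> matches Olivia
  - order 6 (Lamp): customer_id=6 -> matches Leo
  - order 7 (Monitor): customer_id=2 -> matches Quinn
  - order 8 (Laptop): customer_id=NULL, no match -> dropped
So 1 of 8 rows is dropped.

SQL:
SELECT a.product, b.name AS customer
FROM orders a
INNER JOIN customers b ON a.customer_id = b.id

Result:
product | customer
--------+---------
Desk    | Julia   
Router  | Victor  
Webcam  | Julia   
Mouse   | Olivia  
Stapler | Olivia  
Lamp    | Leo     
Monitor | Quinn   


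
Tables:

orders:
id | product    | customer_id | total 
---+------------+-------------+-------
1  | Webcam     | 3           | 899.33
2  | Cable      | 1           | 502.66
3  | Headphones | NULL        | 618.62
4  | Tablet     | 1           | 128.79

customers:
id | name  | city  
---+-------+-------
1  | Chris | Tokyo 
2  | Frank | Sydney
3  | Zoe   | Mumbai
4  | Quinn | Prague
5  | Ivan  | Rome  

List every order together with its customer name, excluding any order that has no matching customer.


INNER JOIN keeps only orders rows whose customer_id matches an id in customers. Walk through each order:
  - order 1 (Webcam): customer_id=3 -> matches Zoe
  - order 2 (Cable): customer_id=1 -> matches Chris
  - order 3 (Headphones): customer_id=NULL, no match -> dropped
  - order 4 (Tablet): customer_id=1 -> matches Chris
So 1 of 4 rows is dropped.

SQL:
SELECT a.product, b.name AS customer
FROM orders a
INNER JOIN customers b ON a.customer_id = b.id

Result:
product | customer
--------+---------
Webcam  | Zoe     
Cable   | Chris   
Tablet  | Chris   
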